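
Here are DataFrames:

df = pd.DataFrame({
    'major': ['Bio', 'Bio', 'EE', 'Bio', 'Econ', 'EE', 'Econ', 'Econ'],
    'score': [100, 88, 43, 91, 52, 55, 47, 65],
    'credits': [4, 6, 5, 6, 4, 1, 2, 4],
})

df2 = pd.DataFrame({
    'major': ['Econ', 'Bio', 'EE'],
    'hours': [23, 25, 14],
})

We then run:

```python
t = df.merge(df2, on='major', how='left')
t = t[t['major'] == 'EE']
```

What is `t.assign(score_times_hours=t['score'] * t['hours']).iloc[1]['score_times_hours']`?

770

merge on 'major' (how='left') → 8 rows:
  major  score  credits  hours
0   Bio    100        4     25
1   Bio     88        6     25
2    EE     43        5     14
3   Bio     91        6     25
4  Econ     52        4     23
5    EE     55        1     14
6  Econ     47        2     23
7  Econ     65        4     23
filter rows where major == 'EE':
  major  score  credits  hours
2    EE     43        5     14
5    EE     55        1     14
add column score_times_hours = t['score'] * t['hours']:
  major  score  credits  hours  score_times_hours
2    EE     43        5     14                602
5    EE     55        1     14                770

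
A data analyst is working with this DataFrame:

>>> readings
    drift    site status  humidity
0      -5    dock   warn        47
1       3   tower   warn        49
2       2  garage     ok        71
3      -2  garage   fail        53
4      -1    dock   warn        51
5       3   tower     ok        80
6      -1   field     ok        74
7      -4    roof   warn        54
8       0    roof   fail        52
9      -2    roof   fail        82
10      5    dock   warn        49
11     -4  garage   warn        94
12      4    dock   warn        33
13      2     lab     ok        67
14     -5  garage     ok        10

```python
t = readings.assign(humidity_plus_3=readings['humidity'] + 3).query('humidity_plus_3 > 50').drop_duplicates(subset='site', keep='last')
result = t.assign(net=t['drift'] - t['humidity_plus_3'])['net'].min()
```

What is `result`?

-101

add column humidity_plus_3 = readings['humidity'] + 3:
    drift    site status  humidity  humidity_plus_3
0      -5    dock   warn        47               50
1       3   tower   warn        49               52
2       2  garage     ok        71               74
3      -2  garage   fail        53               56
4      -1    dock   warn        51               54
5       3   tower     ok        80               83
6      -1   field     ok        74               77
7      -4    roof   warn        54               57
8       0    roof   fail        52               55
9      -2    roof   fail        82               85
10      5    dock   warn        49               52
11     -4  garage   warn        94               97
12      4    dock   warn        33               36
13      2     lab     ok        67               70
14     -5  garage     ok        10               13
filter rows where humidity_plus_3 > 50:
    drift    site status  humidity  humidity_plus_3
1       3   tower   warn        49               52
2       2  garage     ok        71               74
3      -2  garage   fail        53               56
4      -1    dock   warn        51               54
5       3   tower     ok        80               83
6      -1   field     ok        74               77
7      -4    roof   warn        54               57
8       0    roof   fail        52               55
9      -2    roof   fail        82               85
10      5    dock   warn        49               52
11     -4  garage   warn        94               97
13      2     lab     ok        67               70
drop duplicate site (keep=last):
    drift    site status  humidity  humidity_plus_3
5       3   tower     ok        80               83
6      -1   field     ok        74               77
9      -2    roof   fail        82               85
10      5    dock   warn        49               52
11     -4  garage   warn        94               97
13      2     lab     ok        67               70
add column net = t['drift'] - t['humidity_plus_3']:
    drift    site status  humidity  humidity_plus_3  net
5       3   tower     ok        80               83  -80
6      -1   field     ok        74               77  -78
9      -2    roof   fail        82               85  -87
10      5    dock   warn        49               52  -47
11     -4  garage   warn        94               97 -101
13      2     lab     ok        67               70  -68
So min() = -101.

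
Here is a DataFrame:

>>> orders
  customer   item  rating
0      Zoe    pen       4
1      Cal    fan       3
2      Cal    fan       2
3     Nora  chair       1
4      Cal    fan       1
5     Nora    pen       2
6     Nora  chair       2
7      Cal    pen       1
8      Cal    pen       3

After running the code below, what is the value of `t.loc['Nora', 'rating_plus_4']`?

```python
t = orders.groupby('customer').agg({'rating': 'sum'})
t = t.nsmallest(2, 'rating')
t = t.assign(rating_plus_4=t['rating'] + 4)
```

9

group by customer, sum of rating:
          rating
customer        
Cal           10
Nora           5
Zoe            4
take 2 rows with smallest rating:
          rating
customer        
Zoe            4
Nora           5
add column rating_plus_4 = t['rating'] + 4:
          rating  rating_plus_4
customer                       
Zoe            4              8
Nora           5              9
The value at row 'Nora', column 'rating_plus_4' is 9.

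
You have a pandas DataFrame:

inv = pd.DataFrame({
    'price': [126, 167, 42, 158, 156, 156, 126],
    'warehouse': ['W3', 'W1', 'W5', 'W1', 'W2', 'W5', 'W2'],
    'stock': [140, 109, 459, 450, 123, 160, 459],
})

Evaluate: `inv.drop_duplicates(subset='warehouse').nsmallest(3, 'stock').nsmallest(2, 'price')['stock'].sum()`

drop duplicate warehouse (keep=first):
   price warehouse  stock
0    126        W3    140
1    167        W1    109
2     42        W5    459
4    156        W2    123
take 3 rows with smallest stock:
   price warehouse  stock
1    167        W1    109
4    156        W2    123
0    126        W3    140
take 2 rows with smallest price:
   price warehouse  stock
0    126        W3    140
4    156        W2    123

263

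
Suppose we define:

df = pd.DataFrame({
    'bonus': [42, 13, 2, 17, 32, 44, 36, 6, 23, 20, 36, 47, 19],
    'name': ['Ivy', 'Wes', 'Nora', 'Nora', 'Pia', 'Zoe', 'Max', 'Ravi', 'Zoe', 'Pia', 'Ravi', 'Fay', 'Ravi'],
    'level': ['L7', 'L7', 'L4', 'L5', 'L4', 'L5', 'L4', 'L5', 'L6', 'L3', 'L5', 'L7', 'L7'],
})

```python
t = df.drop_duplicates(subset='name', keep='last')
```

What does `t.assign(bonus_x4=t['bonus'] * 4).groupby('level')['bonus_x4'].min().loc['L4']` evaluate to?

drop duplicate name (keep=last):
    bonus  name level
0      42   Ivy    L7
1      13   Wes    L7
3      17  Nora    L5
6      36   Max    L4
8      23   Zoe    L6
9      20   Pia    L3
11     47   Fay    L7
12     19  Ravi    L7
add column bonus_x4 = t['bonus'] * 4:
    bonus  name level  bonus_x4
0      42   Ivy    L7       168
1      13   Wes    L7        52
3      17  Nora    L5        68
6      36   Max    L4       144
8      23   Zoe    L6        92
9      20   Pia    L3        80
11     47   Fay    L7       188
12     19  Ravi    L7        76
group by level, min of bonus_x4:
level
L3     80
L4    144
L5     68
L6     92
L7     52
Name: bonus_x4, dtype: int64
Finally, value at index 'L4' = 144.

144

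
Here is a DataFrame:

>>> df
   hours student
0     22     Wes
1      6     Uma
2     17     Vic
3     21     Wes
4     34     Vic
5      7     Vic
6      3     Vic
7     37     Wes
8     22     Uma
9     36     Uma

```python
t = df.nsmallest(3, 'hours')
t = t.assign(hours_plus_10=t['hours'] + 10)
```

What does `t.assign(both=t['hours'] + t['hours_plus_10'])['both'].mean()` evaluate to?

take 3 rows with smallest hours:
   hours student
6      3     Vic
1      6     Uma
5      7     Vic
add column hours_plus_10 = t['hours'] + 10:
   hours student  hours_plus_10
6      3     Vic             13
1      6     Uma             16
5      7     Vic             17
add column both = t['hours'] + t['hours_plus_10']:
   hours student  hours_plus_10  both
6      3     Vic             13    16
1      6     Uma             16    22
5      7     Vic             17    24
mean of column 'both' → 20.6666666667

20.6666666667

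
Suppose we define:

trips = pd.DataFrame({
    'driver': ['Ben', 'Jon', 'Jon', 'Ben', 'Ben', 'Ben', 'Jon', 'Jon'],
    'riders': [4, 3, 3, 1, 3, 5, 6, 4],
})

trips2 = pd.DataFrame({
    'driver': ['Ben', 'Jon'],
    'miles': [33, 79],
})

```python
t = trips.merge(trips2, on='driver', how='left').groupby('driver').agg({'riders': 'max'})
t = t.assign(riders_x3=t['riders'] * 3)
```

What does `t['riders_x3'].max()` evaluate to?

18

merge on 'driver' (how='left') → 8 rows:
  driver  riders  miles
0    Ben       4     33
1    Jon       3     79
2    Jon       3     79
3    Ben       1     33
4    Ben       3     33
5    Ben       5     33
6    Jon       6     79
7    Jon       4     79
group by driver, max of riders:
        riders
driver        
Ben          5
Jon          6
add column riders_x3 = t['riders'] * 3:
        riders  riders_x3
driver                   
Ben          5         15
Jon          6         18
Finally, max of column 'riders_x3' = 18.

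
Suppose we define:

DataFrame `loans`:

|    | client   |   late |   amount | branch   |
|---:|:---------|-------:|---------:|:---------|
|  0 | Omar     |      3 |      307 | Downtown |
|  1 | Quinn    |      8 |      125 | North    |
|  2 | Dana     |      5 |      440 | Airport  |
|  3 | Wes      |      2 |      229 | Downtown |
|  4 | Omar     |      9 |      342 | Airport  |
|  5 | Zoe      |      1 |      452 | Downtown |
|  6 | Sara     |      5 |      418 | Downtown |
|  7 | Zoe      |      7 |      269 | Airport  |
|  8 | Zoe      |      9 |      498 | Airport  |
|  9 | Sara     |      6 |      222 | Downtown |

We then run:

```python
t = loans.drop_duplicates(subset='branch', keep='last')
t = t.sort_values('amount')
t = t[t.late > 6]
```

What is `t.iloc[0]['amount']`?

125

drop duplicate branch (keep=last):
  client  late  amount    branch
1  Quinn     8     125     North
8    Zoe     9     498   Airport
9   Sara     6     222  Downtown
sort by amount:
  client  late  amount    branch
1  Quinn     8     125     North
9   Sara     6     222  Downtown
8    Zoe     9     498   Airport
filter rows where late > 6:
  client  late  amount   branch
1  Quinn     8     125    North
8    Zoe     9     498  Airport
value at position 0, column 'amount' → 125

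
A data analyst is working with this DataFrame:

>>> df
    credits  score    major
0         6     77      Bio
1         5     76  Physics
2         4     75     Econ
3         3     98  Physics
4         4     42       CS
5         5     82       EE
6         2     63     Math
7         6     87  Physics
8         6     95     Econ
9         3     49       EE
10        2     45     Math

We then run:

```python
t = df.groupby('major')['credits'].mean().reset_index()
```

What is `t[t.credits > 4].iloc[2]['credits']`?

4.66666666667

group by major, mean of credits:
major
Bio        6.000000
CS         4.000000
EE         4.000000
Econ       5.000000
Math       2.000000
Physics    4.666667
Name: credits, dtype: float64
reset_index():
     major   credits
0      Bio  6.000000
1       CS  4.000000
2       EE  4.000000
3     Econ  5.000000
4     Math  2.000000
5  Physics  4.666667
filter rows where credits > 4:
     major   credits
0      Bio  6.000000
3     Econ  5.000000
5  Physics  4.666667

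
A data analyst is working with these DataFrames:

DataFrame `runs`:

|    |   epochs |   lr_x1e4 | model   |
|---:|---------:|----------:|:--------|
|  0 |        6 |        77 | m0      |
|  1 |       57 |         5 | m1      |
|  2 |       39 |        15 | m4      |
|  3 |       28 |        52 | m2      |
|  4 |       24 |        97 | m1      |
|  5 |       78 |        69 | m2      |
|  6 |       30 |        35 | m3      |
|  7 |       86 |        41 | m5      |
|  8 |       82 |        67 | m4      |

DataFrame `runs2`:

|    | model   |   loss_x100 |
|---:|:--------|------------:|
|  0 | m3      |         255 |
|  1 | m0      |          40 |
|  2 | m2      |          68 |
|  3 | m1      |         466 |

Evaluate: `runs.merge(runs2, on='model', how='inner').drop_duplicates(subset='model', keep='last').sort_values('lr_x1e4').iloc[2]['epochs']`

6

merge on 'model' (how='inner') → 6 rows:
   epochs  lr_x1e4 model  loss_x100
0       6       77    m0         40
1      57        5    m1        466
2      28       52    m2         68
3      24       97    m1        466
4      78       69    m2         68
5      30       35    m3        255
drop duplicate model (keep=last):
   epochs  lr_x1e4 model  loss_x100
0       6       77    m0         40
3      24       97    m1        466
4      78       69    m2         68
5      30       35    m3        255
sort by lr_x1e4:
   epochs  lr_x1e4 model  loss_x100
5      30       35    m3        255
4      78       69    m2         68
0       6       77    m0         40
3      24       97    m1        466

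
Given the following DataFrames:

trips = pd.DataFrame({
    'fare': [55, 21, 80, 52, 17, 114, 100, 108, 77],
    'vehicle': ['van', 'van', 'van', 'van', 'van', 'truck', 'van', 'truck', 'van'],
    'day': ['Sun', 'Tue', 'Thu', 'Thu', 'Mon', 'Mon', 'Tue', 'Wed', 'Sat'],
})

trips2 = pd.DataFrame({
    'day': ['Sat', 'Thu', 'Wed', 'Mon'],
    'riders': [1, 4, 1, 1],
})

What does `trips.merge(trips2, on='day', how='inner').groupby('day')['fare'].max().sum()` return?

merge on 'day' (how='inner') → 6 rows:
   fare vehicle  day  riders
0    80     van  Thu       4
1    52     van  Thu       4
2    17     van  Mon       1
3   114   truck  Mon       1
4   108   truck  Wed       1
5    77     van  Sat       1
group by day, max of fare:
day
Mon    114
Sat     77
Thu     80
Wed    108
Name: fare, dtype: int64
Taking the sum of the resulting series gives 379.

379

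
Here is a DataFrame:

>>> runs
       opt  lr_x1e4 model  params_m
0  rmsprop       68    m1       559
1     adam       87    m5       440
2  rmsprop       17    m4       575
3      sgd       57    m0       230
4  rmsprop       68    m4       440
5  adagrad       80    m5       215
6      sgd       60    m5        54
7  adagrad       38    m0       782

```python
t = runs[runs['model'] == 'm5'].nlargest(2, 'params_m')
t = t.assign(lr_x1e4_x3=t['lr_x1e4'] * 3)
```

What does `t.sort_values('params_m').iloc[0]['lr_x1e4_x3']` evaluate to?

filter rows where model == 'm5':
       opt  lr_x1e4 model  params_m
1     adam       87    m5       440
5  adagrad       80    m5       215
6      sgd       60    m5        54
take 2 rows with largest params_m:
       opt  lr_x1e4 model  params_m
1     adam       87    m5       440
5  adagrad       80    m5       215
add column lr_x1e4_x3 = t['lr_x1e4'] * 3:
       opt  lr_x1e4 model  params_m  lr_x1e4_x3
1     adam       87    m5       440         261
5  adagrad       80    m5       215         240
sort by params_m:
       opt  lr_x1e4 model  params_m  lr_x1e4_x3
5  adagrad       80    m5       215         240
1     adam       87    m5       440         261

240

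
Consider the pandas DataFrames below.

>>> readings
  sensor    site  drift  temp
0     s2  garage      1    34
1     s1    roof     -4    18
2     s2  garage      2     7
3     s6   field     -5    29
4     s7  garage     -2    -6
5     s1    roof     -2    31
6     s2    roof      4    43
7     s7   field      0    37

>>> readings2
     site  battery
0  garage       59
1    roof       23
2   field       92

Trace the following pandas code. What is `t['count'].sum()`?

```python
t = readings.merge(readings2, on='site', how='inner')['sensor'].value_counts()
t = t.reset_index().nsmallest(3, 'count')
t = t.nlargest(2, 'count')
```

merge on 'site' (how='inner') → 8 rows:
  sensor    site  drift  temp  battery
0     s2  garage      1    34       59
1     s1    roof     -4    18       23
2     s2  garage      2     7       59
3     s6   field     -5    29       92
4     s7  garage     -2    -6       59
5     s1    roof     -2    31       23
6     s2    roof      4    43       23
7     s7   field      0    37       92
value_counts of sensor:
sensor
s2    3
s1    2
s7    2
s6    1
Name: count, dtype: int64
reset_index():
  sensor  count
0     s2      3
1     s1      2
2     s7      2
3     s6      1
take 3 rows with smallest count:
  sensor  count
3     s6      1
1     s1      2
2     s7      2
take 2 rows with largest count:
  sensor  count
1     s1      2
2     s7      2

4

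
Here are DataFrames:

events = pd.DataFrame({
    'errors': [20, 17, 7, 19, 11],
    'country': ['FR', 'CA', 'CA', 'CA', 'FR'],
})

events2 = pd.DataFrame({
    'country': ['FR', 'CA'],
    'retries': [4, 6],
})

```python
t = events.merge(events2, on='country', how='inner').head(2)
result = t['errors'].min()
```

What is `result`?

17

merge on 'country' (how='inner') → 5 rows:
   errors country  retries
0      20      FR        4
1      17      CA        6
2       7      CA        6
3      19      CA        6
4      11      FR        4
take first 2 rows:
   errors country  retries
0      20      FR        4
1      17      CA        6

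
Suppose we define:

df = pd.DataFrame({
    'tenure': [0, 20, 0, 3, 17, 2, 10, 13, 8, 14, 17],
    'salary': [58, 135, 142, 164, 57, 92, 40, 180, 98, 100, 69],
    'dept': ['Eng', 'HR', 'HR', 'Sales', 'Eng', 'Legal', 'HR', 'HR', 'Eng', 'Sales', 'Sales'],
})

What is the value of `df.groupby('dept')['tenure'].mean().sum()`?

group by dept, mean of tenure:
dept
Eng       8.333333
HR       10.750000
Legal     2.000000
Sales    11.333333
Name: tenure, dtype: float64

32.4166666667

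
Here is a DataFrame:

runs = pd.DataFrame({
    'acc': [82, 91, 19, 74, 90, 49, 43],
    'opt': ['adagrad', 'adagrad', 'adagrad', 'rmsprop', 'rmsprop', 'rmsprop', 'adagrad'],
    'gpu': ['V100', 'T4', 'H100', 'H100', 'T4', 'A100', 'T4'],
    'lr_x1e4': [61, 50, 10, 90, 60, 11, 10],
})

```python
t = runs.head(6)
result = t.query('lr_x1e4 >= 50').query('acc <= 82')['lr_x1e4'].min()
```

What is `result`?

take first 6 rows:
   acc      opt   gpu  lr_x1e4
0   82  adagrad  V100       61
1   91  adagrad    T4       50
2   19  adagrad  H100       10
3   74  rmsprop  H100       90
4   90  rmsprop    T4       60
5   49  rmsprop  A100       11
filter rows where lr_x1e4 >= 50:
   acc      opt   gpu  lr_x1e4
0   82  adagrad  V100       61
1   91  adagrad    T4       50
3   74  rmsprop  H100       90
4   90  rmsprop    T4       60
filter rows where acc <= 82:
   acc      opt   gpu  lr_x1e4
0   82  adagrad  V100       61
3   74  rmsprop  H100       90

61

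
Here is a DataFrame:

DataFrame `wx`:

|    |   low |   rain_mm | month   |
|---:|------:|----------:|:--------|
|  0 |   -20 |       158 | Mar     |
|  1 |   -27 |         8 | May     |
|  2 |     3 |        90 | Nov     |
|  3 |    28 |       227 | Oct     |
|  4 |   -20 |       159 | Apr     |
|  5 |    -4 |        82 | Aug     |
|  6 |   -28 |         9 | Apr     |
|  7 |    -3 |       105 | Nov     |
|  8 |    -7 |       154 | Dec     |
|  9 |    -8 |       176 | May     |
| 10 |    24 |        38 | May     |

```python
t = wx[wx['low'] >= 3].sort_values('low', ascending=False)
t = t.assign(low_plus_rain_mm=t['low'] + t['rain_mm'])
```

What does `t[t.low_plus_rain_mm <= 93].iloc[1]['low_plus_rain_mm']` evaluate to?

93

filter rows where low >= 3:
    low  rain_mm month
2     3       90   Nov
3    28      227   Oct
10   24       38   May
sort by low descending:
    low  rain_mm month
3    28      227   Oct
10   24       38   May
2     3       90   Nov
add column low_plus_rain_mm = t['low'] + t['rain_mm']:
    low  rain_mm month  low_plus_rain_mm
3    28      227   Oct               255
10   24       38   May                62
2     3       90   Nov                93
filter rows where low_plus_rain_mm <= 93:
    low  rain_mm month  low_plus_rain_mm
10   24       38   May                62
2     3       90   Nov                93
So iloc[1]['low_plus_rain_mm'] = 93.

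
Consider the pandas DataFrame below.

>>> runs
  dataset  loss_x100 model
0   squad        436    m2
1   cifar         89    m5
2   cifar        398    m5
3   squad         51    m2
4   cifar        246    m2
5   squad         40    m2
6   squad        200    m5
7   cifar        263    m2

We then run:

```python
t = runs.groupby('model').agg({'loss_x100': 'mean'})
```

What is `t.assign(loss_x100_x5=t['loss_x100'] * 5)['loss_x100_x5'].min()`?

group by model, mean of loss_x100:
       loss_x100
model           
m2         207.2
m5         229.0
add column loss_x100_x5 = t['loss_x100'] * 5:
       loss_x100  loss_x100_x5
model                         
m2         207.2        1036.0
m5         229.0        1145.0
The min of column 'loss_x100_x5' is 1036.0.

1036.0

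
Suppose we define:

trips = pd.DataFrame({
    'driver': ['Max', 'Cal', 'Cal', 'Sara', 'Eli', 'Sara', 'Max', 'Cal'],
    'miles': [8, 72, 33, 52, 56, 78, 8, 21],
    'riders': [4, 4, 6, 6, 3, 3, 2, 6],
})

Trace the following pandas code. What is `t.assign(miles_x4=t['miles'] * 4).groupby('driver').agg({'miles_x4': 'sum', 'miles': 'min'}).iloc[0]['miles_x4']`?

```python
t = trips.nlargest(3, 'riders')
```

take 3 rows with largest riders:
  driver  miles  riders
2    Cal     33       6
3   Sara     52       6
7    Cal     21       6
add column miles_x4 = t['miles'] * 4:
  driver  miles  riders  miles_x4
2    Cal     33       6       132
3   Sara     52       6       208
7    Cal     21       6        84
group by driver: sum(miles_x4), min(miles):
        miles_x4  miles
driver                 
Cal          216     21
Sara         208     52

216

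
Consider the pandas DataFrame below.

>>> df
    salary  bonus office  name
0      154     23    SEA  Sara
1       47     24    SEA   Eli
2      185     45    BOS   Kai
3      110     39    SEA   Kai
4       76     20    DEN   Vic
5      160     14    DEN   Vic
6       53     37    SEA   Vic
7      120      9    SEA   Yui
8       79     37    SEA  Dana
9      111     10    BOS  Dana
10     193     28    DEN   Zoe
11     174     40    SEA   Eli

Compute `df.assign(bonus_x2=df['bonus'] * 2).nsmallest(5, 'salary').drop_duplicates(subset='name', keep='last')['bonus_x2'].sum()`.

240

add column bonus_x2 = df['bonus'] * 2:
    salary  bonus office  name  bonus_x2
0      154     23    SEA  Sara        46
1       47     24    SEA   Eli        48
2      185     45    BOS   Kai        90
3      110     39    SEA   Kai        78
4       76     20    DEN   Vic        40
5      160     14    DEN   Vic        28
6       53     37    SEA   Vic        74
7      120      9    SEA   Yui        18
8       79     37    SEA  Dana        74
9      111     10    BOS  Dana        20
10     193     28    DEN   Zoe        56
11     174     40    SEA   Eli        80
take 5 rows with smallest salary:
   salary  bonus office  name  bonus_x2
1      47     24    SEA   Eli        48
6      53     37    SEA   Vic        74
4      76     20    DEN   Vic        40
8      79     37    SEA  Dana        74
3     110     39    SEA   Kai        78
drop duplicate name (keep=last):
   salary  bonus office  name  bonus_x2
1      47     24    SEA   Eli        48
4      76     20    DEN   Vic        40
8      79     37    SEA  Dana        74
3     110     39    SEA   Kai        78
Hence 240.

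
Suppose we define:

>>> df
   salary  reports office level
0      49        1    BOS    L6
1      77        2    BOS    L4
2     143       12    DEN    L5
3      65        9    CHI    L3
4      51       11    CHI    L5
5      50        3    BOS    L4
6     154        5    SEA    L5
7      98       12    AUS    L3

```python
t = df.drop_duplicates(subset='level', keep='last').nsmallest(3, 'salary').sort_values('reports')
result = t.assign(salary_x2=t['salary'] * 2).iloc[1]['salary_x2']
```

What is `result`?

drop duplicate level (keep=last):
   salary  reports office level
0      49        1    BOS    L6
5      50        3    BOS    L4
6     154        5    SEA    L5
7      98       12    AUS    L3
take 3 rows with smallest salary:
   salary  reports office level
0      49        1    BOS    L6
5      50        3    BOS    L4
7      98       12    AUS    L3
sort by reports:
   salary  reports office level
0      49        1    BOS    L6
5      50        3    BOS    L4
7      98       12    AUS    L3
add column salary_x2 = t['salary'] * 2:
   salary  reports office level  salary_x2
0      49        1    BOS    L6         98
5      50        3    BOS    L4        100
7      98       12    AUS    L3        196

100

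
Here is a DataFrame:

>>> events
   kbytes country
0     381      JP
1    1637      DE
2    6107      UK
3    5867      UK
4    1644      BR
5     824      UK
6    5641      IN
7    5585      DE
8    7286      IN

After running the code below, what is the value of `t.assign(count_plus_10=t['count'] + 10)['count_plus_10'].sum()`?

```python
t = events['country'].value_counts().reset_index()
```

59

value_counts of country:
country
UK    3
DE    2
IN    2
JP    1
BR    1
Name: count, dtype: int64
reset_index():
  country  count
0      UK      3
1      DE      2
2      IN      2
3      JP      1
4      BR      1
add column count_plus_10 = t['count'] + 10:
  country  count  count_plus_10
0      UK      3             13
1      DE      2             12
2      IN      2             12
3      JP      1             11
4      BR      1             11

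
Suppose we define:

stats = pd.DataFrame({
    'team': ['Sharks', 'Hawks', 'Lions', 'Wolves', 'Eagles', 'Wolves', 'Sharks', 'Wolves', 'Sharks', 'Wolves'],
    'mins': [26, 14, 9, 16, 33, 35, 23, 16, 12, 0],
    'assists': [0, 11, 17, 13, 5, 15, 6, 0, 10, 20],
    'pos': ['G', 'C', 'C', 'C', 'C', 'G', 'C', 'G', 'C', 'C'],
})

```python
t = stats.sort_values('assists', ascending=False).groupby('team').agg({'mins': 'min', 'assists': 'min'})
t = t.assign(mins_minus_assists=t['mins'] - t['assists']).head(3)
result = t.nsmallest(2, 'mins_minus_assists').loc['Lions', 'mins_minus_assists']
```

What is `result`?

-8

sort by assists descending:
     team  mins  assists pos
9  Wolves     0       20   C
2   Lions     9       17   C
5  Wolves    35       15   G
3  Wolves    16       13   C
1   Hawks    14       11   C
8  Sharks    12       10   C
6  Sharks    23        6   C
4  Eagles    33        5   C
0  Sharks    26        0   G
7  Wolves    16        0   G
group by team: min(mins), min(assists):
        mins  assists
team                 
Eagles    33        5
Hawks     14       11
Lions      9       17
Sharks    12        0
Wolves     0        0
add column mins_minus_assists = t['mins'] - t['assists']:
        mins  assists  mins_minus_assists
team                                     
Eagles    33        5                  28
Hawks     14       11                   3
Lions      9       17                  -8
Sharks    12        0                  12
Wolves     0        0                   0
take first 3 rows:
        mins  assists  mins_minus_assists
team                                     
Eagles    33        5                  28
Hawks     14       11                   3
Lions      9       17                  -8
take 2 rows with smallest mins_minus_assists:
       mins  assists  mins_minus_assists
team                                    
Lions     9       17                  -8
Hawks    14       11                   3
The value at row 'Lions', column 'mins_minus_assists' is -8.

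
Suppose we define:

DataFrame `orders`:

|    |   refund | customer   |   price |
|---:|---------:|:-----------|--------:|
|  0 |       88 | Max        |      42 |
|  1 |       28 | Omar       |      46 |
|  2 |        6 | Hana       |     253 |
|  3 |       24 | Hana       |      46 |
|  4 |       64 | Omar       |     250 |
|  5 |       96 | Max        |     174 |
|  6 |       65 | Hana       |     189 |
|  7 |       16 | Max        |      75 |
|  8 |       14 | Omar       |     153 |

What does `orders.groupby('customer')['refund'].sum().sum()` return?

group by customer, sum of refund:
customer
Hana     95
Max     200
Omar    106
Name: refund, dtype: int64
The sum of the resulting series is 401.

401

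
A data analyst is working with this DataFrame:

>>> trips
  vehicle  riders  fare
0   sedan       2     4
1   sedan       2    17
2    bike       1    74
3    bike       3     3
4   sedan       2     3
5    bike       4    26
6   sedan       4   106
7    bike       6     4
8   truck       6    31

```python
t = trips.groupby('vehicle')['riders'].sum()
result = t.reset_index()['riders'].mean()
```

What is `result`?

group by vehicle, sum of riders:
vehicle
bike     14
sedan    10
truck     6
Name: riders, dtype: int64
reset_index():
  vehicle  riders
0    bike      14
1   sedan      10
2   truck       6
Finally, mean of column 'riders' = 10.0.

10.0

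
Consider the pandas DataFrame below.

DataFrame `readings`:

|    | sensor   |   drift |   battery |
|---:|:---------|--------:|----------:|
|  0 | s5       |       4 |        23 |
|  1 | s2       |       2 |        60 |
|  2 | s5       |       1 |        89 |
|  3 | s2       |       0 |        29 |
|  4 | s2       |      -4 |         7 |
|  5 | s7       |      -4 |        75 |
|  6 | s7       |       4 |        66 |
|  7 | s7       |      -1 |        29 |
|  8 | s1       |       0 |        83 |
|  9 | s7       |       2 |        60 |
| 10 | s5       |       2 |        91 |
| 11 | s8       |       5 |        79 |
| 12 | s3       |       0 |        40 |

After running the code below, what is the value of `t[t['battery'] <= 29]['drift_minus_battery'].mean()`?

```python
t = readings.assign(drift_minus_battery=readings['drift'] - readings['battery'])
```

add column drift_minus_battery = readings['drift'] - readings['battery']:
   sensor  drift  battery  drift_minus_battery
0      s5      4       23                  -19
1      s2      2       60                  -58
2      s5      1       89                  -88
3      s2      0       29                  -29
4      s2     -4        7                  -11
5      s7     -4       75                  -79
6      s7      4       66                  -62
7      s7     -1       29                  -30
8      s1      0       83                  -83
9      s7      2       60                  -58
10     s5      2       91                  -89
11     s8      5       79                  -74
12     s3      0       40                  -40
filter rows where battery <= 29:
  sensor  drift  battery  drift_minus_battery
0     s5      4       23                  -19
3     s2      0       29                  -29
4     s2     -4        7                  -11
7     s7     -1       29                  -30
So mean() = -22.25.

-22.25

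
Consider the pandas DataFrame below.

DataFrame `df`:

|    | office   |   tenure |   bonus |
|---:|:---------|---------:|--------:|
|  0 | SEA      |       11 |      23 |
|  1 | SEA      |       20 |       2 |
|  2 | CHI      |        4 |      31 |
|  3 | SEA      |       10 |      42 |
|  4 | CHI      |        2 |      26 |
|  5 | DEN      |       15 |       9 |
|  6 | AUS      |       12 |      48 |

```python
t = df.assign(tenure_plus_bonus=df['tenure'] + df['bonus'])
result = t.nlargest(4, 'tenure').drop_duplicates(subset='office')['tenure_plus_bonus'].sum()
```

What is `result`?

add column tenure_plus_bonus = df['tenure'] + df['bonus']:
  office  tenure  bonus  tenure_plus_bonus
0    SEA      11     23                 34
1    SEA      20      2                 22
2    CHI       4     31                 35
3    SEA      10     42                 52
4    CHI       2     26                 28
5    DEN      15      9                 24
6    AUS      12     48                 60
take 4 rows with largest tenure:
  office  tenure  bonus  tenure_plus_bonus
1    SEA      20      2                 22
5    DEN      15      9                 24
6    AUS      12     48                 60
0    SEA      11     23                 34
drop duplicate office (keep=first):
  office  tenure  bonus  tenure_plus_bonus
1    SEA      20      2                 22
5    DEN      15      9                 24
6    AUS      12     48                 60
sum of column 'tenure_plus_bonus' → 106

106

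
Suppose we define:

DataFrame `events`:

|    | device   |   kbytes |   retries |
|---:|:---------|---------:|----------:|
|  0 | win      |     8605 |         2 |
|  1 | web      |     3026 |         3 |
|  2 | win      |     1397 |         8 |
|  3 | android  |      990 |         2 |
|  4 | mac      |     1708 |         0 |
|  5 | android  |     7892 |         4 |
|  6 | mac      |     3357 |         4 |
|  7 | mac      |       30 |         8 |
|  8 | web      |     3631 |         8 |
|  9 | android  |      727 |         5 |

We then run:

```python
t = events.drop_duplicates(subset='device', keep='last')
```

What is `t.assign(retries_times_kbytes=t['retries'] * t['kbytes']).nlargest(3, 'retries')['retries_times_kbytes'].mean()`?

13488.0

drop duplicate device (keep=last):
    device  kbytes  retries
2      win    1397        8
7      mac      30        8
8      web    3631        8
9  android     727        5
add column retries_times_kbytes = t['retries'] * t['kbytes']:
    device  kbytes  retries  retries_times_kbytes
2      win    1397        8                 11176
7      mac      30        8                   240
8      web    3631        8                 29048
9  android     727        5                  3635
take 3 rows with largest retries:
  device  kbytes  retries  retries_times_kbytes
2    win    1397        8                 11176
7    mac      30        8                   240
8    web    3631        8                 29048
Hence 13488.0.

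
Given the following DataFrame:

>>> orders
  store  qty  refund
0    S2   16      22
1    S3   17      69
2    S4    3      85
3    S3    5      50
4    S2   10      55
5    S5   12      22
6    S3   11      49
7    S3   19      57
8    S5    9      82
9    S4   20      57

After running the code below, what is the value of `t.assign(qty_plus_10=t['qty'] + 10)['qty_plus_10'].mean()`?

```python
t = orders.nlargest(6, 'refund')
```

take 6 rows with largest refund:
  store  qty  refund
2    S4    3      85
8    S5    9      82
1    S3   17      69
7    S3   19      57
9    S4   20      57
4    S2   10      55
add column qty_plus_10 = t['qty'] + 10:
  store  qty  refund  qty_plus_10
2    S4    3      85           13
8    S5    9      82           19
1    S3   17      69           27
7    S3   19      57           29
9    S4   20      57           30
4    S2   10      55           20
Then the mean of column 'qty_plus_10': 23.0

23.0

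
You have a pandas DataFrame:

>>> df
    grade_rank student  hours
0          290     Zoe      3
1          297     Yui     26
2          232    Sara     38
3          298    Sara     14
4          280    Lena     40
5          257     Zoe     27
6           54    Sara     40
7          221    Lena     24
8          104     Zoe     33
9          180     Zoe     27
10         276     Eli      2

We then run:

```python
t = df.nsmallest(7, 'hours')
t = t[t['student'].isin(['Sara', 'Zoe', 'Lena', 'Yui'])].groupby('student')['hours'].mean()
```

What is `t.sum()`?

83.0

take 7 rows with smallest hours:
    grade_rank student  hours
10         276     Eli      2
0          290     Zoe      3
3          298    Sara     14
7          221    Lena     24
1          297     Yui     26
5          257     Zoe     27
9          180     Zoe     27
filter rows where student in ['Sara', 'Zoe', 'Lena', 'Yui']:
   grade_rank student  hours
0         290     Zoe      3
3         298    Sara     14
7         221    Lena     24
1         297     Yui     26
5         257     Zoe     27
9         180     Zoe     27
group by student, mean of hours:
student
Lena    24.0
Sara    14.0
Yui     26.0
Zoe     19.0
Name: hours, dtype: float64
sum of the resulting series → 83.0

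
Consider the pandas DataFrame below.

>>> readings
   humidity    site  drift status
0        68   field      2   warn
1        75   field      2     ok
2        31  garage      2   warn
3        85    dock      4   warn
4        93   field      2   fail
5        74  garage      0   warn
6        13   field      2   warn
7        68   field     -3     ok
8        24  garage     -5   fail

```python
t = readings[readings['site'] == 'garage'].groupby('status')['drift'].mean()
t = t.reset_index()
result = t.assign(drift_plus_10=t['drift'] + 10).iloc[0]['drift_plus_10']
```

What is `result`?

5.0

filter rows where site == 'garage':
   humidity    site  drift status
2        31  garage      2   warn
5        74  garage      0   warn
8        24  garage     -5   fail
group by status, mean of drift:
status
fail   -5.0
warn    1.0
Name: drift, dtype: float64
reset_index():
  status  drift
0   fail   -5.0
1   warn    1.0
add column drift_plus_10 = t['drift'] + 10:
  status  drift  drift_plus_10
0   fail   -5.0            5.0
1   warn    1.0           11.0
So iloc[0]['drift_plus_10'] = 5.0.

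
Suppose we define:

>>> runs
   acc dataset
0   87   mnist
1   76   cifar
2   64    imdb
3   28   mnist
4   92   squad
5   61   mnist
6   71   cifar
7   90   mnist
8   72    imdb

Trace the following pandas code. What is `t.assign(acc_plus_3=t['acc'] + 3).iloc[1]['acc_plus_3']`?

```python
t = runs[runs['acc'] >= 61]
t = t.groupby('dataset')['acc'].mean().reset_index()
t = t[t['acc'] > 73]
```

82.3333333333

filter rows where acc >= 61:
   acc dataset
0   87   mnist
1   76   cifar
2   64    imdb
4   92   squad
5   61   mnist
6   71   cifar
7   90   mnist
8   72    imdb
group by dataset, mean of acc:
dataset
cifar    73.500000
imdb     68.000000
mnist    79.333333
squad    92.000000
Name: acc, dtype: float64
reset_index():
  dataset        acc
0   cifar  73.500000
1    imdb  68.000000
2   mnist  79.333333
3   squad  92.000000
filter rows where acc > 73:
  dataset        acc
0   cifar  73.500000
2   mnist  79.333333
3   squad  92.000000
add column acc_plus_3 = t['acc'] + 3:
  dataset        acc  acc_plus_3
0   cifar  73.500000   76.500000
2   mnist  79.333333   82.333333
3   squad  92.000000   95.000000
The value at position 1, column 'acc_plus_3' is 82.3333333333.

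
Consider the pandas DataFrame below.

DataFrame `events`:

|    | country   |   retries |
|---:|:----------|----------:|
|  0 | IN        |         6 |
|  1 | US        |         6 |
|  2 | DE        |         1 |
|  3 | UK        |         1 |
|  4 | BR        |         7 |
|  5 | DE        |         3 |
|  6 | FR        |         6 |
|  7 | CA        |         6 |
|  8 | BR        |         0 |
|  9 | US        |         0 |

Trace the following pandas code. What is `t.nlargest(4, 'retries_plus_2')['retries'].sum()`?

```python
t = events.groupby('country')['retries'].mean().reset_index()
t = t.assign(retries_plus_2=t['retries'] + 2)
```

group by country, mean of retries:
country
BR    3.5
CA    6.0
DE    2.0
FR    6.0
IN    6.0
UK    1.0
US    3.0
Name: retries, dtype: float64
reset_index():
  country  retries
0      BR      3.5
1      CA      6.0
2      DE      2.0
3      FR      6.0
4      IN      6.0
5      UK      1.0
6      US      3.0
add column retries_plus_2 = t['retries'] + 2:
  country  retries  retries_plus_2
0      BR      3.5             5.5
1      CA      6.0             8.0
2      DE      2.0             4.0
3      FR      6.0             8.0
4      IN      6.0             8.0
5      UK      1.0             3.0
6      US      3.0             5.0
take 4 rows with largest retries_plus_2:
  country  retries  retries_plus_2
1      CA      6.0             8.0
3      FR      6.0             8.0
4      IN      6.0             8.0
0      BR      3.5             5.5
Taking the sum of column 'retries' gives 21.5.

21.5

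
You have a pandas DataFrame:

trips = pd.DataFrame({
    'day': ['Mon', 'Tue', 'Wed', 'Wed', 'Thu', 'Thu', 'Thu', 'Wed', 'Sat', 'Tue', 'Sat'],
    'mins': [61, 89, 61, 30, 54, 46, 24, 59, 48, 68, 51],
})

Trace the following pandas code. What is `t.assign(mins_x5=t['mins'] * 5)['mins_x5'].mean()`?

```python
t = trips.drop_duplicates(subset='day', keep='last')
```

drop duplicate day (keep=last):
    day  mins
0   Mon    61
6   Thu    24
7   Wed    59
9   Tue    68
10  Sat    51
add column mins_x5 = t['mins'] * 5:
    day  mins  mins_x5
0   Mon    61      305
6   Thu    24      120
7   Wed    59      295
9   Tue    68      340
10  Sat    51      255
Hence 263.0.

263.0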